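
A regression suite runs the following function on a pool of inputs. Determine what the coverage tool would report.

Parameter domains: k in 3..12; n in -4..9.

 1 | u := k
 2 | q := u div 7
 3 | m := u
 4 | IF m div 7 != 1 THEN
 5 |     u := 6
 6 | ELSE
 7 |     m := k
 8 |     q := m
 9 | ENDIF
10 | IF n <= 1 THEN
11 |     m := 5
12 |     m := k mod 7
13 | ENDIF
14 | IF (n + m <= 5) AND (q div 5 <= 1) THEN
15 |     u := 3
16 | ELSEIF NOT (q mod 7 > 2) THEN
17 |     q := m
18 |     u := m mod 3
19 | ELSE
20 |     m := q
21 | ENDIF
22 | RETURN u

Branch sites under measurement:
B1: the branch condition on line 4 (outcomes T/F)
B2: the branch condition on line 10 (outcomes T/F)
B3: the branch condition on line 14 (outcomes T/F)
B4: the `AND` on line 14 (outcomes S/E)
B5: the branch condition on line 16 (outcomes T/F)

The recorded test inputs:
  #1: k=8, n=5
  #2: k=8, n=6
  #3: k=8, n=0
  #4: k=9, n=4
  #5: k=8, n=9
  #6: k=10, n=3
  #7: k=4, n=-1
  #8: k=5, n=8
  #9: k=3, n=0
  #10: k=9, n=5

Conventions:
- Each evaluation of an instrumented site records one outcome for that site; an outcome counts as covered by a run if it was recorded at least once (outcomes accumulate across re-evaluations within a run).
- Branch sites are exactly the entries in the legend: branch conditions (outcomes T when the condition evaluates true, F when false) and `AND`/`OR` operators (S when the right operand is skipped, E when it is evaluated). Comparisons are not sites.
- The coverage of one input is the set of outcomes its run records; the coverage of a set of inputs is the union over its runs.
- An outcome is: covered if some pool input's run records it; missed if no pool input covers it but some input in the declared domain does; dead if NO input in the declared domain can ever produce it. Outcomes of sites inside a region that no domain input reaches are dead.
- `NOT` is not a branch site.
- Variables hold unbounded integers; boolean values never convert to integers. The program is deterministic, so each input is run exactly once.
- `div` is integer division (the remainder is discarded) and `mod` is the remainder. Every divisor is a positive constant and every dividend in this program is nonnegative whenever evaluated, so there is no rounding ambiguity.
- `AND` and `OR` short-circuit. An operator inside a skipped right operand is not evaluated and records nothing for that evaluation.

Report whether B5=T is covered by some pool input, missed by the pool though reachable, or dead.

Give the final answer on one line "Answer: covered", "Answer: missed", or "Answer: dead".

B5=T is recorded by pool input(s) 1, 2, 4, 5, 8, 10 -> covered

Answer: covered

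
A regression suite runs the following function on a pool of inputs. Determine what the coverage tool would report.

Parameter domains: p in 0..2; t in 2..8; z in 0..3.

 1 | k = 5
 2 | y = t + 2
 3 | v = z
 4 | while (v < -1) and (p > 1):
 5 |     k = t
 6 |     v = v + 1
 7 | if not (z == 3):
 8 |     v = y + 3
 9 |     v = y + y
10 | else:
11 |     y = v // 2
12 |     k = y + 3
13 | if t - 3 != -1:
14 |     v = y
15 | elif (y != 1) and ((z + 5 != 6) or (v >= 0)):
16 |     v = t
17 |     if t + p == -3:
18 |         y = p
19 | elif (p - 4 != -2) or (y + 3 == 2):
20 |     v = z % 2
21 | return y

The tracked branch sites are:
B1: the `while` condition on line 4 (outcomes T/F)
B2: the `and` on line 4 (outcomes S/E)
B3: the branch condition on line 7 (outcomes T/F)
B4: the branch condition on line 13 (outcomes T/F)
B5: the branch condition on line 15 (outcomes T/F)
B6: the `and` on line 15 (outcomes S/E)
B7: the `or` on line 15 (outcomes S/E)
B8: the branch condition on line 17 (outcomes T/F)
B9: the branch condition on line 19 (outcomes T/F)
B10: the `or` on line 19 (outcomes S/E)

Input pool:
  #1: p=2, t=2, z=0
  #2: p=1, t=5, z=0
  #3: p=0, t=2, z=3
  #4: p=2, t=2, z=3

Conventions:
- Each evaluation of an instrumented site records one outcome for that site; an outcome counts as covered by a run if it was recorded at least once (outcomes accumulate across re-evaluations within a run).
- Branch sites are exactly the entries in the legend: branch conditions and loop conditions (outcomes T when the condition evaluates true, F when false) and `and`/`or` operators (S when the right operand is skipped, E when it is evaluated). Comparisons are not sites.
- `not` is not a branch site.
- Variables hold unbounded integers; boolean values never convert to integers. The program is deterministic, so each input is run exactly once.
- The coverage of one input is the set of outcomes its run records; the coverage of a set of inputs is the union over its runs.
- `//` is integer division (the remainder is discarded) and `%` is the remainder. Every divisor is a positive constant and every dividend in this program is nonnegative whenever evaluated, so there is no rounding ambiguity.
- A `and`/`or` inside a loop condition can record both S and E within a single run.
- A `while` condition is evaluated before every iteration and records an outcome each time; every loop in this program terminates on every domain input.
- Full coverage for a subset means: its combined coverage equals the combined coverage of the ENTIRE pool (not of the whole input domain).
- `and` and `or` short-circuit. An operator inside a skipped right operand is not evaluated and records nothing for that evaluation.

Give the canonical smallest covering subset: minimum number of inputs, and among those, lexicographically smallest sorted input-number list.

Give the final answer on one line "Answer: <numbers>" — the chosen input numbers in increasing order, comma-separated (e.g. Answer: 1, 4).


input #1 (p=2, t=2, z=0): events B2->S, B1->F, B3->T, B4->F, B6->E, B7->S, B5->T, B8->F; covers B1=F, B2=S, B3=T, B4=F, B5=T, B6=E, B7=S, B8=F
input #2 (p=1, t=5, z=0): events B2->S, B1->F, B3->T, B4->T; covers B1=F, B2=S, B3=T, B4=T
input #3 (p=0, t=2, z=3): events B2->S, B1->F, B3->F, B4->F, B6->S, B5->F, B10->S, B9->T; covers B1=F, B2=S, B3=F, B4=F, B5=F, B6=S, B9=T, B10=S
input #4 (p=2, t=2, z=3): events B2->S, B1->F, B3->F, B4->F, B6->S, B5->F, B10->E, B9->F; covers B1=F, B2=S, B3=F, B4=F, B5=F, B6=S, B9=F, B10=E
union over all inputs: B1=F, B2=S, B3=T, B3=F, B4=T, B4=F, B5=T, B5=F, B6=S, B6=E, B7=S, B8=F, B9=T, B9=F, B10=S, B10=E (16 outcomes)
checked all size-1 subsets: none covers 16 outcomes (max 8/16)
checked all size-2 subsets: none covers 16 outcomes (max 13/16)
checked all size-3 subsets: none covers 16 outcomes (max 15/16)
at size 4, {1, 2, 3, 4} reaches all 16 outcomes; every lexicographically earlier size-4 subset fails
Answer: 1, 2, 3, 4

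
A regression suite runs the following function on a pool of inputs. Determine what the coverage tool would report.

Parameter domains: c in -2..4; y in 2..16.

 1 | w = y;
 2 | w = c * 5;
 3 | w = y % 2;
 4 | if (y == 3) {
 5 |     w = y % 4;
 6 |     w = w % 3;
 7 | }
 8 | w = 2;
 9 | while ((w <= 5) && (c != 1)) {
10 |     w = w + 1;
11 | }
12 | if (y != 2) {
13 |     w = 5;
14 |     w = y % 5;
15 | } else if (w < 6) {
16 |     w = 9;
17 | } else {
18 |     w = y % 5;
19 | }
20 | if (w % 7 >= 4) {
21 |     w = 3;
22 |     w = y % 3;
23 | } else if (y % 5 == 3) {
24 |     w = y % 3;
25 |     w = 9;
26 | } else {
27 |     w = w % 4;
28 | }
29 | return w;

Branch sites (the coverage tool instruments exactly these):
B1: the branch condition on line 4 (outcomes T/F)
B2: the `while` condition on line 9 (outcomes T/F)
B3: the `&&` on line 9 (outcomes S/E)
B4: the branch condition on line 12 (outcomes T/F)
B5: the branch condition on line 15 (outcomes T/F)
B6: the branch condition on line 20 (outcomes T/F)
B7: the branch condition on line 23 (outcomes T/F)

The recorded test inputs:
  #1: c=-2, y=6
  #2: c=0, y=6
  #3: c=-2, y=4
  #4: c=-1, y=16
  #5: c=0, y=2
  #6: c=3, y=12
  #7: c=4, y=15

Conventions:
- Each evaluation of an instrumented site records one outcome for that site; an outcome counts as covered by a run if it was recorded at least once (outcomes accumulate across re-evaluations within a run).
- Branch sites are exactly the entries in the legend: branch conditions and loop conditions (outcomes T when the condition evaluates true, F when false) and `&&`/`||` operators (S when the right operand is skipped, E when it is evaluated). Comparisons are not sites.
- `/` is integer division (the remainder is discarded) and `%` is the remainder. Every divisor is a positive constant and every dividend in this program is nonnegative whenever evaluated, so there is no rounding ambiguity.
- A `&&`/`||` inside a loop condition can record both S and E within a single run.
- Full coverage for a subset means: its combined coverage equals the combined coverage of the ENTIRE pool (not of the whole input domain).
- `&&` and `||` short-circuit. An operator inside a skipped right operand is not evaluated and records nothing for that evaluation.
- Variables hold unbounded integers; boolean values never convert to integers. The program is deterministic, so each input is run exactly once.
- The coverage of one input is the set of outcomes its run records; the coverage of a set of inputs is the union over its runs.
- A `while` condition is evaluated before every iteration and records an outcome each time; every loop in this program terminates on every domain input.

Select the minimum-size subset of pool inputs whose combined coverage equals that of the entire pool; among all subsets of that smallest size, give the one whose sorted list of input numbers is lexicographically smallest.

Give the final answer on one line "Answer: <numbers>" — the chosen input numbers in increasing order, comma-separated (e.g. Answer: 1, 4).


input #1 (c=-2, y=6): events B1->F, B3->E, B2->T, B3->E, B2->T, B3->E, B2->T, B3->E, B2->T, B3->S, B2->F, B4->T, B6->F, B7->F; covers B1=F, B2=T, B2=F, B3=S, B3=E, B4=T, B6=F, B7=F
input #2 (c=0, y=6): events B1->F, B3->E, B2->T, B3->E, B2->T, B3->E, B2->T, B3->E, B2->T, B3->S, B2->F, B4->T, B6->F, B7->F; covers B1=F, B2=T, B2=F, B3=S, B3=E, B4=T, B6=F, B7=F
input #3 (c=-2, y=4): events B1->F, B3->E, B2->T, B3->E, B2->T, B3->E, B2->T, B3->E, B2->T, B3->S, B2->F, B4->T, B6->T; covers B1=F, B2=T, B2=F, B3=S, B3=E, B4=T, B6=T
input #4 (c=-1, y=16): events B1->F, B3->E, B2->T, B3->E, B2->T, B3->E, B2->T, B3->E, B2->T, B3->S, B2->F, B4->T, B6->F, B7->F; covers B1=F, B2=T, B2=F, B3=S, B3=E, B4=T, B6=F, B7=F
input #5 (c=0, y=2): events B1->F, B3->E, B2->T, B3->E, B2->T, B3->E, B2->T, B3->E, B2->T, B3->S, B2->F, B4->F, B5->F, B6->F, ...; covers B1=F, B2=T, B2=F, B3=S, B3=E, B4=F, B5=F, B6=F, B7=F
input #6 (c=3, y=12): events B1->F, B3->E, B2->T, B3->E, B2->T, B3->E, B2->T, B3->E, B2->T, B3->S, B2->F, B4->T, B6->F, B7->F; covers B1=F, B2=T, B2=F, B3=S, B3=E, B4=T, B6=F, B7=F
input #7 (c=4, y=15): events B1->F, B3->E, B2->T, B3->E, B2->T, B3->E, B2->T, B3->E, B2->T, B3->S, B2->F, B4->T, B6->F, B7->F; covers B1=F, B2=T, B2=F, B3=S, B3=E, B4=T, B6=F, B7=F
the full pool covers 11 outcomes: B1=F, B2=T, B2=F, B3=S, B3=E, B4=T, B4=F, B5=F, B6=T, B6=F, B7=F
checked all size-1 subsets: none covers 11 outcomes (max 9/11)
the canonical winner is {3, 5}: size 2, full 11-outcome coverage, earliest index list among size-2 covers
Answer: 3, 5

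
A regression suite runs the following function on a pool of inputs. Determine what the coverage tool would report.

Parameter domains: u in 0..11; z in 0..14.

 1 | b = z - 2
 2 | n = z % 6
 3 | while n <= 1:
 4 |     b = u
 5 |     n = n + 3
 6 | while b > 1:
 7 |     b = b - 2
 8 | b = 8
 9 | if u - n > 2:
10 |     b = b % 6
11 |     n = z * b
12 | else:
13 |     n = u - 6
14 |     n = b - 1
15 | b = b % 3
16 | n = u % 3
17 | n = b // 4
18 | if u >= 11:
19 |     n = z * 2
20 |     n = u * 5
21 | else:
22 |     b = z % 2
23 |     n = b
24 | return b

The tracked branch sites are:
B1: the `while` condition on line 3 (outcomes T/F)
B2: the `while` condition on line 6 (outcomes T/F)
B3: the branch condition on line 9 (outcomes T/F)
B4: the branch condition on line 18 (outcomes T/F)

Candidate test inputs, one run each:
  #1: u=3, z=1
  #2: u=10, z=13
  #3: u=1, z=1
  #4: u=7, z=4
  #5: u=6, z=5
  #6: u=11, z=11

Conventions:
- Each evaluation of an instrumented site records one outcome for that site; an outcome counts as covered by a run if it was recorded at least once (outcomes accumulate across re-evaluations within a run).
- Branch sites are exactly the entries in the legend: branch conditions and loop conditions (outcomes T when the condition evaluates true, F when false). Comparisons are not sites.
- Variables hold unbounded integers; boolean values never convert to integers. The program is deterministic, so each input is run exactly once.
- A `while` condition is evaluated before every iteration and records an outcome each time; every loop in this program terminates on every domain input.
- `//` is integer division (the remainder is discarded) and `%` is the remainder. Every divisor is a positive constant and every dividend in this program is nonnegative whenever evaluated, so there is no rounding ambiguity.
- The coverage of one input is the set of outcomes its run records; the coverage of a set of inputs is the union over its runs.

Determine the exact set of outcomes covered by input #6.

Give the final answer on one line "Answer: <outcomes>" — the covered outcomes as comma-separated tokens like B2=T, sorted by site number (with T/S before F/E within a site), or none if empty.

Tracing the run of input #6 (u=11, z=11):
  B1->F, B2->T, B2->T, B2->T, B2->T, B2->F, B3->T, B4->T
distinct outcomes covered: B1=F, B2=T, B2=F, B3=T, B4=T

Answer: B1=F, B2=T, B2=F, B3=T, B4=T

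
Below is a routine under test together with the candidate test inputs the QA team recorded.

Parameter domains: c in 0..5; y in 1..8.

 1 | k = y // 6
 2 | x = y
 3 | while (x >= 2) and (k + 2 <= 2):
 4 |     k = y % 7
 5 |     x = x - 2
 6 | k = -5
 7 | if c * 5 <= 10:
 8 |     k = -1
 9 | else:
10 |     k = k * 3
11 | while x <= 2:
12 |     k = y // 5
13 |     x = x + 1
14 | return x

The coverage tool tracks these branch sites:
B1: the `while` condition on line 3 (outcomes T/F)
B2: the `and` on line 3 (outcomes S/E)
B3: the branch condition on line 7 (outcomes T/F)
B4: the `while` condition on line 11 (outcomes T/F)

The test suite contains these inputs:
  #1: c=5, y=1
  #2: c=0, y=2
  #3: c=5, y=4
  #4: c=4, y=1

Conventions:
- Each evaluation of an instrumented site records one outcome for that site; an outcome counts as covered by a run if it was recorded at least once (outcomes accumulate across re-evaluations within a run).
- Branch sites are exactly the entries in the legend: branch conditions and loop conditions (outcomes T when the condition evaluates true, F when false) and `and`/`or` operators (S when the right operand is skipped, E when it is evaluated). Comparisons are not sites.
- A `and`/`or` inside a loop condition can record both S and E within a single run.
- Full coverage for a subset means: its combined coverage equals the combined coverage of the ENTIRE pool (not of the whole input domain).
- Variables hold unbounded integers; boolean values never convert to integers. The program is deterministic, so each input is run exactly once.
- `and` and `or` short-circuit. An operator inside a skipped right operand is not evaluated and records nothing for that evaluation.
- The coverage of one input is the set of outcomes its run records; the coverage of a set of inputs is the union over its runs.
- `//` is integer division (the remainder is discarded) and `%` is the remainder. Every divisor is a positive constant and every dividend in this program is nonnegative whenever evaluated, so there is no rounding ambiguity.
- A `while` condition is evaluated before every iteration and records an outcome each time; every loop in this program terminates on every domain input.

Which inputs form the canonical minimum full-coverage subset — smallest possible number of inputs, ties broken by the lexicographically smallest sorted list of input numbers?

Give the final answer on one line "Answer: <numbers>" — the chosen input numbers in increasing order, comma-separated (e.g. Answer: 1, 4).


#1 (c=5, y=1) -> B2->S, B1->F, B3->F, B4->T, B4->T, B4->F; covered: B1=F, B2=S, B3=F, B4=T, B4=F
#2 (c=0, y=2) -> B2->E, B1->T, B2->S, B1->F, B3->T, B4->T, B4->T, B4->T, B4->F; covered: B1=T, B1=F, B2=S, B2=E, B3=T, B4=T, B4=F
#3 (c=5, y=4) -> B2->E, B1->T, B2->E, B1->F, B3->F, B4->T, B4->F; covered: B1=T, B1=F, B2=E, B3=F, B4=T, B4=F
#4 (c=4, y=1) -> B2->S, B1->F, B3->F, B4->T, B4->T, B4->F; covered: B1=F, B2=S, B3=F, B4=T, B4=F
the full pool covers 8 outcomes: B1=T, B1=F, B2=S, B2=E, B3=T, B3=F, B4=T, B4=F
no size-1 subset reaches all 8 outcomes (best union: 7/8)
size 2: inputs {1, 2} cover all 8 outcomes, and no lexicographically smaller subset of this size does
Answer: 1, 2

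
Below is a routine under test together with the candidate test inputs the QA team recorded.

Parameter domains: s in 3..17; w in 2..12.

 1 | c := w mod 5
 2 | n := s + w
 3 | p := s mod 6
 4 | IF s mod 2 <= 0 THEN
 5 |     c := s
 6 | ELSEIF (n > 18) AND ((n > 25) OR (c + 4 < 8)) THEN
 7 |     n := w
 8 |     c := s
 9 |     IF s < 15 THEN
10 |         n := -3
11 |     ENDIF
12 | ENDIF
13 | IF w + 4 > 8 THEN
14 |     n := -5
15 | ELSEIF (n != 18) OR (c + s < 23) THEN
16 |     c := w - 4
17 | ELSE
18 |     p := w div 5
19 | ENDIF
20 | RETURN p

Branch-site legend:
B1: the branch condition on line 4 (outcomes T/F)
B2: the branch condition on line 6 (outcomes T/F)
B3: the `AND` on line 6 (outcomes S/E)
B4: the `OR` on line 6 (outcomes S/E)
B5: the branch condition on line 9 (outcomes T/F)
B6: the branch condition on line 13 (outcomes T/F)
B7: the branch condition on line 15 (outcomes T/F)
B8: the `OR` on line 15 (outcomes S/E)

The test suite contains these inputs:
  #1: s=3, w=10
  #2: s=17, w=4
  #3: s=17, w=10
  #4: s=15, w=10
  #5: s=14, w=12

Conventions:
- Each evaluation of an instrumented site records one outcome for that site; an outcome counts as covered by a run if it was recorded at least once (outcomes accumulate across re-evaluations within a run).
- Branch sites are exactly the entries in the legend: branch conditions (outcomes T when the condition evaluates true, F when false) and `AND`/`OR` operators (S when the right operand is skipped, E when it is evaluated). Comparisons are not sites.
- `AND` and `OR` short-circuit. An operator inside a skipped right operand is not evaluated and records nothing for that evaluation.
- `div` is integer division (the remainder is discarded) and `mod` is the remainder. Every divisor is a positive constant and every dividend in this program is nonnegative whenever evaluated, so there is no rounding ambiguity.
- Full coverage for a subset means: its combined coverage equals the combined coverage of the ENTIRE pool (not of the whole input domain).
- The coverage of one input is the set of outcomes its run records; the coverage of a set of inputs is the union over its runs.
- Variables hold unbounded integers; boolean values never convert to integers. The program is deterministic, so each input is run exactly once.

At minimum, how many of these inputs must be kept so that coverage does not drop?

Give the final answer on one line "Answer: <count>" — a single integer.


input #1, s=3, w=10: events B1->F, B3->S, B2->F, B6->T; outcomes B1=F, B2=F, B3=S, B6=T
input #2, s=17, w=4: events B1->F, B3->E, B4->E, B2->F, B6->F, B8->S, B7->T; outcomes B1=F, B2=F, B3=E, B4=E, B6=F, B7=T, B8=S
input #3, s=17, w=10: events B1->F, B3->E, B4->S, B2->T, B5->F, B6->T; outcomes B1=F, B2=T, B3=E, B4=S, B5=F, B6=T
input #4, s=15, w=10: events B1->F, B3->E, B4->E, B2->T, B5->F, B6->T; outcomes B1=F, B2=T, B3=E, B4=E, B5=F, B6=T
input #5, s=14, w=12: events B1->T, B6->T; outcomes B1=T, B6=T
union over all inputs: B1=T, B1=F, B2=T, B2=F, B3=S, B3=E, B4=S, B4=E, B5=F, B6=T, B6=F, B7=T, B8=S (13 outcomes)
checked all size-1 subsets: none covers 13 outcomes (max 7/13)
checked all size-2 subsets: none covers 13 outcomes (max 11/13)
checked all size-3 subsets: none covers 13 outcomes (max 12/13)
inputs {1, 2, 3, 5} (size 4) cover everything; no size-4 subset with a lexicographically smaller index list covers all 13
Answer: 4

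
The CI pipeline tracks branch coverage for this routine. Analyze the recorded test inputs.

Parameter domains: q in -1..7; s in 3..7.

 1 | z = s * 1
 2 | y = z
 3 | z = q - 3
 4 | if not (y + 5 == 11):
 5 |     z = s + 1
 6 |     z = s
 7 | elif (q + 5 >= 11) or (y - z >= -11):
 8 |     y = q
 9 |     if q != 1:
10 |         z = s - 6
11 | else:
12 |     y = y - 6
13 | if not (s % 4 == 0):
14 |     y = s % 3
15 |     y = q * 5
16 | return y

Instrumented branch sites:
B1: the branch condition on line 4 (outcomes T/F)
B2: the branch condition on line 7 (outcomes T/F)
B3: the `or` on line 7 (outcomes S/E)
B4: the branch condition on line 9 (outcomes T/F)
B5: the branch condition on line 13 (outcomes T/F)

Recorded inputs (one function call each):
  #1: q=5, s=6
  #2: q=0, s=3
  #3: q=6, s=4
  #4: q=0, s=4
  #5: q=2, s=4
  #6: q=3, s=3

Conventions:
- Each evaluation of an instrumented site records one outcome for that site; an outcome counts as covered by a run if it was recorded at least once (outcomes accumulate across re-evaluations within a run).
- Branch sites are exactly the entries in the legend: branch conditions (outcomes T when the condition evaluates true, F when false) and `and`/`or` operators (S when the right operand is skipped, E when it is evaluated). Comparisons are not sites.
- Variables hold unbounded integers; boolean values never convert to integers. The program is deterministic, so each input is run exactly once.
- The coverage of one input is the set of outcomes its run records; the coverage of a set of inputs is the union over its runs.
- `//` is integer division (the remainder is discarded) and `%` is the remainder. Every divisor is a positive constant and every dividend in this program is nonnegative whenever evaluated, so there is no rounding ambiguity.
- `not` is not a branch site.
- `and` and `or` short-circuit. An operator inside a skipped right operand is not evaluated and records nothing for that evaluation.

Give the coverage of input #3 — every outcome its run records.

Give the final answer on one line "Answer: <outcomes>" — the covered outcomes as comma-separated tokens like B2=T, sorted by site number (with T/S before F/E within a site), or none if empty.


Tracing the run of input #3 (q=6, s=4):
  B1->T, B5->F
deduplicating events, the covered set is: B1=T, B5=F
Answer: B1=T, B5=F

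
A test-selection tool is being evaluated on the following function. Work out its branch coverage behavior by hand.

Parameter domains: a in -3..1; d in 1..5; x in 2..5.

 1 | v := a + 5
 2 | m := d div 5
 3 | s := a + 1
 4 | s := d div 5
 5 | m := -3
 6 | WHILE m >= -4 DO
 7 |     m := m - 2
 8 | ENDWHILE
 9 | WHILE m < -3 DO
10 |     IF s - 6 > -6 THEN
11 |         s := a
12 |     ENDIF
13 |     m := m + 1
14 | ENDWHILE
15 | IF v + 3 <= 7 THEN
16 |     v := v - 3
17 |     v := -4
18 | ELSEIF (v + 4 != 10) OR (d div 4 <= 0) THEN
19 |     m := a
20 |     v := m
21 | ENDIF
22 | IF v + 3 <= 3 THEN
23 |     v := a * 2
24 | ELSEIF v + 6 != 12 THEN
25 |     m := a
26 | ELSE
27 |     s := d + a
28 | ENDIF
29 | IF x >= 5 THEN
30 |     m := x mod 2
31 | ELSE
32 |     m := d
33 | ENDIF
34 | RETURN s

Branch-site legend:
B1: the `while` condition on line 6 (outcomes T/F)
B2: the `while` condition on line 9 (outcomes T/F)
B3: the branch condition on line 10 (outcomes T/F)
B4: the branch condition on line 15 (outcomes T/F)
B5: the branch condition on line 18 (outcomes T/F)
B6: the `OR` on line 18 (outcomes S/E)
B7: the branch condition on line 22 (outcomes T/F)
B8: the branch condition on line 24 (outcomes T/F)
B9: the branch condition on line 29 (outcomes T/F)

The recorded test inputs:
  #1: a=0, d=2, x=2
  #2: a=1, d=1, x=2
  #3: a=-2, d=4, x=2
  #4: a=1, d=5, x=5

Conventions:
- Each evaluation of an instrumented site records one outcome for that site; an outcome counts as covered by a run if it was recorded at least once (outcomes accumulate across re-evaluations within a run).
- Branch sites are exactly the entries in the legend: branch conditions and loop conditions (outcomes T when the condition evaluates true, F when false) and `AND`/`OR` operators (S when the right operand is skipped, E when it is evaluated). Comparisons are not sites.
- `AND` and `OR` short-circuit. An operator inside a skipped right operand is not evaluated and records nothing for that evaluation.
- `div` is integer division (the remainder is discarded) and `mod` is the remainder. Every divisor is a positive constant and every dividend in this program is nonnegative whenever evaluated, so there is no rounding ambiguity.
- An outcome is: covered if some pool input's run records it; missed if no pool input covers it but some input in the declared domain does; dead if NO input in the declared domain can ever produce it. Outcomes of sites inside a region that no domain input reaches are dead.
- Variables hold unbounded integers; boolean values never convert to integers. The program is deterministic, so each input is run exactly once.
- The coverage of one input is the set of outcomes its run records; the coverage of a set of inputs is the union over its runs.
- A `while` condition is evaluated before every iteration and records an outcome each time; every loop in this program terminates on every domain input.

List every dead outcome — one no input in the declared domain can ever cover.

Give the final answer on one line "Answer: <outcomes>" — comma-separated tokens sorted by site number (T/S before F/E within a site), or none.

sweeping the full domain (100 inputs) for each outcome:
  reachable outcomes have witnesses, e.g. B1=T (e.g. a=-3, d=1, x=2), B1=F (e.g. a=-3, d=1, x=2), B2=T (e.g. a=-3, d=1, x=2), B2=F (e.g. a=-3, d=1, x=2)

Answer: none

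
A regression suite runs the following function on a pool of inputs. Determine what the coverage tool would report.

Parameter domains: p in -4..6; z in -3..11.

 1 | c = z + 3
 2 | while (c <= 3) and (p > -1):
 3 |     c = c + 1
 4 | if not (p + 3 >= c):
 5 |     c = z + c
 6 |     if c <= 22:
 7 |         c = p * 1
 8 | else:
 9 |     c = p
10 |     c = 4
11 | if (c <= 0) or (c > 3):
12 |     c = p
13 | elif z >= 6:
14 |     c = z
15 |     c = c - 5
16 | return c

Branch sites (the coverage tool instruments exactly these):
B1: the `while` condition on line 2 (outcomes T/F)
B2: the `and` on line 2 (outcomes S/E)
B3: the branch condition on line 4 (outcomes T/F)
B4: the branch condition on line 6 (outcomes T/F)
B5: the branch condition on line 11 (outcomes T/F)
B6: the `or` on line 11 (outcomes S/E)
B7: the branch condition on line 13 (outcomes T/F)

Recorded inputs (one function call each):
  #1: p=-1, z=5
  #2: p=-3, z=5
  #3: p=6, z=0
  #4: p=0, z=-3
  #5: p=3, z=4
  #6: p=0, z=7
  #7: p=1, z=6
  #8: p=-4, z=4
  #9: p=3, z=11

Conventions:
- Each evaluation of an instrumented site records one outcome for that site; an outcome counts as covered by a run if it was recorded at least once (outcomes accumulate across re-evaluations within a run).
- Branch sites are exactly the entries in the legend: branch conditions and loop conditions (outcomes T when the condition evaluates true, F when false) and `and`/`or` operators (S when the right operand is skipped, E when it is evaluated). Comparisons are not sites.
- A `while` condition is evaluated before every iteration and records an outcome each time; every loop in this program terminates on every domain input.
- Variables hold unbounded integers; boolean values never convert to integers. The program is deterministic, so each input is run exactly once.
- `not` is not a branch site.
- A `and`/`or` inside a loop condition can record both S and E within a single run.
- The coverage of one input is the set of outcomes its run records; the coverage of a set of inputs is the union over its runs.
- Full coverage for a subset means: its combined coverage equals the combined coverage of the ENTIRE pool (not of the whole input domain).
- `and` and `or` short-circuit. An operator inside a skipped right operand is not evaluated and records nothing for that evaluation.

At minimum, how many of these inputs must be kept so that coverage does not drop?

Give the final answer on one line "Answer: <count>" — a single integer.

run #1 (p=-1, z=5) records B1=F, B2=S, B3=T, B4=T, B5=T, B6=S
run #2 (p=-3, z=5) records B1=F, B2=S, B3=T, B4=T, B5=T, B6=S
run #3 (p=6, z=0) records B1=T, B1=F, B2=S, B2=E, B3=F, B5=T, B6=E
run #4 (p=0, z=-3) records B1=T, B1=F, B2=S, B2=E, B3=T, B4=T, B5=T, B6=S
run #5 (p=3, z=4) records B1=F, B2=S, B3=T, B4=T, B5=F, B6=E, B7=F
run #6 (p=0, z=7) records B1=F, B2=S, B3=T, B4=T, B5=T, B6=S
run #7 (p=1, z=6) records B1=F, B2=S, B3=T, B4=T, B5=F, B6=E, B7=T
run #8 (p=-4, z=4) records B1=F, B2=S, B3=T, B4=T, B5=T, B6=S
run #9 (p=3, z=11) records B1=F, B2=S, B3=T, B4=F, B5=T, B6=E
together the pool reaches 14 outcomes: B1=T, B1=F, B2=S, B2=E, B3=T, B3=F, B4=T, B4=F, B5=T, B5=F, B6=S, B6=E, B7=T, B7=F
size 1 is not enough: best union over all size-1 subsets is 8/14
size 2 is not enough: best union over all size-2 subsets is 11/14
size 3 is not enough: best union over all size-3 subsets is 12/14
size 4 is not enough: best union over all size-4 subsets is 13/14
inputs {1, 3, 5, 7, 9} (size 5) cover everything; no size-5 subset with a lexicographically smaller index list covers all 14

Answer: 5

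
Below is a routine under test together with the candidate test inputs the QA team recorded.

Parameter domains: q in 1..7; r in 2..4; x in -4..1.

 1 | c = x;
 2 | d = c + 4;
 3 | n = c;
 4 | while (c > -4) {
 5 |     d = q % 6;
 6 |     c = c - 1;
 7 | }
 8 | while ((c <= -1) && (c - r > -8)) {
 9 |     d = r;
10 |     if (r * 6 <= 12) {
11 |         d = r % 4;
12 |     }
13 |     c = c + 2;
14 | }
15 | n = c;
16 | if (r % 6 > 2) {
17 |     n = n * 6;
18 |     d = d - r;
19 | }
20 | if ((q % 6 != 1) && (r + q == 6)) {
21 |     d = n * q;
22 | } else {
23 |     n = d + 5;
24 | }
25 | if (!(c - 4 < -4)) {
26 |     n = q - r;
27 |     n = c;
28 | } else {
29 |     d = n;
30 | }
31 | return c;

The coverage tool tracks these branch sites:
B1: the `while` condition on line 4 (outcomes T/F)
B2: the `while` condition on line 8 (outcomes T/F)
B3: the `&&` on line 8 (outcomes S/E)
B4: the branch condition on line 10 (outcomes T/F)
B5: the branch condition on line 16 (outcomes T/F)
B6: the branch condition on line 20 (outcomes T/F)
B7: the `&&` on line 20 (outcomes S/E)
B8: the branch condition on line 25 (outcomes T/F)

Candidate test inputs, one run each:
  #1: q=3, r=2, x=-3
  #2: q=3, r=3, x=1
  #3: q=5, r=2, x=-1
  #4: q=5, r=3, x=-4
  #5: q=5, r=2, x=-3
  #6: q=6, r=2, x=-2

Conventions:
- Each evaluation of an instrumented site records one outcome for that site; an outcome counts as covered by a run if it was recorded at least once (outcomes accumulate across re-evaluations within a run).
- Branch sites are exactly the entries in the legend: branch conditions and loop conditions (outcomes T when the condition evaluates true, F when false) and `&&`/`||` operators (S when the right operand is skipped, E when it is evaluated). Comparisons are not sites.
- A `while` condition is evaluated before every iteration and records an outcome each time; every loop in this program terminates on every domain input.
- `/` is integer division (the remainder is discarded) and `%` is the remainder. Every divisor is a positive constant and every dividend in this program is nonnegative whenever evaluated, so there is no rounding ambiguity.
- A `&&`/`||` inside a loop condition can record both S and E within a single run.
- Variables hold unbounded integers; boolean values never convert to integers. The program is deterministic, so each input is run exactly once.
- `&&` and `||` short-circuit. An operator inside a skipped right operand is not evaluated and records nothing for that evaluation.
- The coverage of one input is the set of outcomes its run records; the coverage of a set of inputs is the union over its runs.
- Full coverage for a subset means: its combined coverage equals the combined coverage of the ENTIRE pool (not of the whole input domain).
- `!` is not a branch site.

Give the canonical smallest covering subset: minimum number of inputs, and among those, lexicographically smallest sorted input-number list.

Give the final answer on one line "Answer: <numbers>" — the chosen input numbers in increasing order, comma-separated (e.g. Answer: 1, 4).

input #1, q=3, r=2, x=-3: events B1->T, B1->F, B3->E, B2->T, B4->T, B3->E, B2->T, B4->T, B3->S, B2->F, B5->F, B7->E, B6->F, B8->T; outcomes B1=T, B1=F, B2=T, B2=F, B3=S, B3=E, B4=T, B5=F, B6=F, B7=E, B8=T
input #2, q=3, r=3, x=1: events B1->T, B1->T, B1->T, B1->T, B1->T, B1->F, B3->E, B2->T, B4->F, B3->E, B2->T, B4->F, B3->S, B2->F, ...; outcomes B1=T, B1=F, B2=T, B2=F, B3=S, B3=E, B4=F, B5=T, B6=T, B7=E, B8=T
input #3, q=5, r=2, x=-1: events B1->T, B1->T, B1->T, B1->F, B3->E, B2->T, B4->T, B3->E, B2->T, B4->T, B3->S, B2->F, B5->F, B7->E, ...; outcomes B1=T, B1=F, B2=T, B2=F, B3=S, B3=E, B4=T, B5=F, B6=F, B7=E, B8=T
input #4, q=5, r=3, x=-4: events B1->F, B3->E, B2->T, B4->F, B3->E, B2->T, B4->F, B3->S, B2->F, B5->T, B7->E, B6->F, B8->T; outcomes B1=F, B2=T, B2=F, B3=S, B3=E, B4=F, B5=T, B6=F, B7=E, B8=T
input #5, q=5, r=2, x=-3: events B1->T, B1->F, B3->E, B2->T, B4->T, B3->E, B2->T, B4->T, B3->S, B2->F, B5->F, B7->E, B6->F, B8->T; outcomes B1=T, B1=F, B2=T, B2=F, B3=S, B3=E, B4=T, B5=F, B6=F, B7=E, B8=T
input #6, q=6, r=2, x=-2: events B1->T, B1->T, B1->F, B3->E, B2->T, B4->T, B3->E, B2->T, B4->T, B3->S, B2->F, B5->F, B7->E, B6->F, ...; outcomes B1=T, B1=F, B2=T, B2=F, B3=S, B3=E, B4=T, B5=F, B6=F, B7=E, B8=T
the full pool covers 14 outcomes: B1=T, B1=F, B2=T, B2=F, B3=S, B3=E, B4=T, B4=F, B5=T, B5=F, B6=T, B6=F, B7=E, B8=T
no size-1 subset reaches all 14 outcomes (best union: 11/14)
the canonical winner is {1, 2}: size 2, full 14-outcome coverage, earliest index list among size-2 covers

Answer: 1, 2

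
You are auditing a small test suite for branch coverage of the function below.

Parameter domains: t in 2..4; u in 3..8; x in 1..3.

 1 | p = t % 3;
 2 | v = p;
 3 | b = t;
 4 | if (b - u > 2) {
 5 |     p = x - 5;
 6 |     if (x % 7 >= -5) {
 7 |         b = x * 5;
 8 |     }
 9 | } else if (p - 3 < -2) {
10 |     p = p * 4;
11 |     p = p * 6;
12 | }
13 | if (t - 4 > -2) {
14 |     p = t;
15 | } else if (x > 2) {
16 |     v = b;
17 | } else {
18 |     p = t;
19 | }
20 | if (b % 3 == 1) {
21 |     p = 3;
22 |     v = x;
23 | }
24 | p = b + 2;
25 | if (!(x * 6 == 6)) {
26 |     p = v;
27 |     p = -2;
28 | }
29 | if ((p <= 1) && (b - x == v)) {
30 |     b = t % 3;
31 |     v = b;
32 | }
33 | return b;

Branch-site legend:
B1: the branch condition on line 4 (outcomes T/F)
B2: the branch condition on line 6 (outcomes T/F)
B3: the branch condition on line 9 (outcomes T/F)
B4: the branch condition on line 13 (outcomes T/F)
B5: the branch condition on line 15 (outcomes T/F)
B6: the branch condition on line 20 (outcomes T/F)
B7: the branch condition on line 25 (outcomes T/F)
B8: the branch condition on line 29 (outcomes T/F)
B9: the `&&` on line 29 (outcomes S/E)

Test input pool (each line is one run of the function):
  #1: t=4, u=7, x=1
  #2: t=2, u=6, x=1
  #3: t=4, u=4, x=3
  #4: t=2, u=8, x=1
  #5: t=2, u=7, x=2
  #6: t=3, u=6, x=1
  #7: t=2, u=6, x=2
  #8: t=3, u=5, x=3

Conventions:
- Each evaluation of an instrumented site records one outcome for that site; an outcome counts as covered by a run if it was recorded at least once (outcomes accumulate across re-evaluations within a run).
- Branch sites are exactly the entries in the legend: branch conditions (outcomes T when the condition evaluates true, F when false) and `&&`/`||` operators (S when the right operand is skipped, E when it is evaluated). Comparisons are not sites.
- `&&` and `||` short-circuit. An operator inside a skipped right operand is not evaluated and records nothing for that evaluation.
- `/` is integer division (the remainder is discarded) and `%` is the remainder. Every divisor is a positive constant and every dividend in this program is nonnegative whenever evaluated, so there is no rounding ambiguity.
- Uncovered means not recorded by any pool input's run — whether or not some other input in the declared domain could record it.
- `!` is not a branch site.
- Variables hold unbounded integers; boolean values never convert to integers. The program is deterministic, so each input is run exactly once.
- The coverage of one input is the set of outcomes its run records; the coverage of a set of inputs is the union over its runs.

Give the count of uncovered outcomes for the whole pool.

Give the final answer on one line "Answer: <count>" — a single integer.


input #1, t=4, u=7, x=1: events B1->F, B3->F, B4->T, B6->T, B7->F, B9->S, B8->F; outcomes B1=F, B3=F, B4=T, B6=T, B7=F, B8=F, B9=S
input #2, t=2, u=6, x=1: events B1->F, B3->F, B4->F, B5->F, B6->F, B7->F, B9->S, B8->F; outcomes B1=F, B3=F, B4=F, B5=F, B6=F, B7=F, B8=F, B9=S
input #3, t=4, u=4, x=3: events B1->F, B3->F, B4->T, B6->T, B7->T, B9->E, B8->F; outcomes B1=F, B3=F, B4=T, B6=T, B7=T, B8=F, B9=E
input #4, t=2, u=8, x=1: events B1->F, B3->F, B4->F, B5->F, B6->F, B7->F, B9->S, B8->F; outcomes B1=F, B3=F, B4=F, B5=F, B6=F, B7=F, B8=F, B9=S
input #5, t=2, u=7, x=2: events B1->F, B3->F, B4->F, B5->F, B6->F, B7->T, B9->E, B8->F; outcomes B1=F, B3=F, B4=F, B5=F, B6=F, B7=T, B8=F, B9=E
input #6, t=3, u=6, x=1: events B1->F, B3->T, B4->T, B6->F, B7->F, B9->S, B8->F; outcomes B1=F, B3=T, B4=T, B6=F, B7=F, B8=F, B9=S
input #7, t=2, u=6, x=2: events B1->F, B3->F, B4->F, B5->F, B6->F, B7->T, B9->E, B8->F; outcomes B1=F, B3=F, B4=F, B5=F, B6=F, B7=T, B8=F, B9=E
input #8, t=3, u=5, x=3: events B1->F, B3->T, B4->T, B6->F, B7->T, B9->E, B8->T; outcomes B1=F, B3=T, B4=T, B6=F, B7=T, B8=T, B9=E
union over the pool: B1=F, B3=T, B3=F, B4=T, B4=F, B5=F, B6=T, B6=F, B7=T, B7=F, B8=T, B8=F, B9=S, B9=E
uncovered (4 of 18): B1=T, B2=T, B2=F, B5=T
Answer: 4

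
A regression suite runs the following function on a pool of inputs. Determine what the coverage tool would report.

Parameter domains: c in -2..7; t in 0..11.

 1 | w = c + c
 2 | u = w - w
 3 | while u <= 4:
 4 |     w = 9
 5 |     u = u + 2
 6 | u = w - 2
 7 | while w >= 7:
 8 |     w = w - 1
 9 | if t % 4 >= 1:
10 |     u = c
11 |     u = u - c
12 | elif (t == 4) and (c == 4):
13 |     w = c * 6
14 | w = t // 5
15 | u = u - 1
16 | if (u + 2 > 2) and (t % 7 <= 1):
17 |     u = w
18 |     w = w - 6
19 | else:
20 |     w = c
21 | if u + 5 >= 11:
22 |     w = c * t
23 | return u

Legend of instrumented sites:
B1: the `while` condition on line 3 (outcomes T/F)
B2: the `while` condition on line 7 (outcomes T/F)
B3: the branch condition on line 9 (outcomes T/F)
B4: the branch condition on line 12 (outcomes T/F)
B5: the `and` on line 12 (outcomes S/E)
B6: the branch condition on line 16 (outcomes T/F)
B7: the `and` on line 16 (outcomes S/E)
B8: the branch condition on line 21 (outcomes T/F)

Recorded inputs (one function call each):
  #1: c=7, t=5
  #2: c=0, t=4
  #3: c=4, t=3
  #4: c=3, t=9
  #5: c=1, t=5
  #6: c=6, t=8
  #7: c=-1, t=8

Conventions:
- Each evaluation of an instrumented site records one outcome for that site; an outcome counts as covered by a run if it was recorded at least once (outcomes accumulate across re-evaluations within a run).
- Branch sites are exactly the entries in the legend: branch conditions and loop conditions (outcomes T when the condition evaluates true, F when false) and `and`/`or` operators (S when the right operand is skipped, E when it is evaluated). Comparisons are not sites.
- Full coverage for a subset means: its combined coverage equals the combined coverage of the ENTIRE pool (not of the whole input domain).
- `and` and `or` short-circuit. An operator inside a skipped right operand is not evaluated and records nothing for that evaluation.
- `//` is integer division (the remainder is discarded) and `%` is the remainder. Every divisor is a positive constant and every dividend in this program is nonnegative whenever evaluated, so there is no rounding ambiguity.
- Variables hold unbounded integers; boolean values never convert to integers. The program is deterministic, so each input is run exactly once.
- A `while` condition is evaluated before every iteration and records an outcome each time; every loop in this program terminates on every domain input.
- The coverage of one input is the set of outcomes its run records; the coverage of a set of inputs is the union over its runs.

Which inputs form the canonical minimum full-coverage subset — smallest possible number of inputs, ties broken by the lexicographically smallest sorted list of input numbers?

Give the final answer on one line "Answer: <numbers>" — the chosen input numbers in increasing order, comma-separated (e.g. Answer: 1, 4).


test 1 (c=7, t=5) fires B1->T, B1->T, B1->T, B1->F, B2->T, B2->T, B2->T, B2->F, B3->T, B7->S, B6->F, B8->F; hits B1=T, B1=F, B2=T, B2=F, B3=T, B6=F, B7=S, B8=F
test 2 (c=0, t=4) fires B1->T, B1->T, B1->T, B1->F, B2->T, B2->T, B2->T, B2->F, B3->F, B5->E, B4->F, B7->E, B6->F, B8->T; hits B1=T, B1=F, B2=T, B2=F, B3=F, B4=F, B5=E, B6=F, B7=E, B8=T
test 3 (c=4, t=3) fires B1->T, B1->T, B1->T, B1->F, B2->T, B2->T, B2->T, B2->F, B3->T, B7->S, B6->F, B8->F; hits B1=T, B1=F, B2=T, B2=F, B3=T, B6=F, B7=S, B8=F
test 4 (c=3, t=9) fires B1->T, B1->T, B1->T, B1->F, B2->T, B2->T, B2->T, B2->F, B3->T, B7->S, B6->F, B8->F; hits B1=T, B1=F, B2=T, B2=F, B3=T, B6=F, B7=S, B8=F
test 5 (c=1, t=5) fires B1->T, B1->T, B1->T, B1->F, B2->T, B2->T, B2->T, B2->F, B3->T, B7->S, B6->F, B8->F; hits B1=T, B1=F, B2=T, B2=F, B3=T, B6=F, B7=S, B8=F
test 6 (c=6, t=8) fires B1->T, B1->T, B1->T, B1->F, B2->T, B2->T, B2->T, B2->F, B3->F, B5->S, B4->F, B7->E, B6->T, B8->F; hits B1=T, B1=F, B2=T, B2=F, B3=F, B4=F, B5=S, B6=T, B7=E, B8=F
test 7 (c=-1, t=8) fires B1->T, B1->T, B1->T, B1->F, B2->T, B2->T, B2->T, B2->F, B3->F, B5->S, B4->F, B7->E, B6->T, B8->F; hits B1=T, B1=F, B2=T, B2=F, B3=F, B4=F, B5=S, B6=T, B7=E, B8=F
union over all inputs: B1=T, B1=F, B2=T, B2=F, B3=T, B3=F, B4=F, B5=S, B5=E, B6=T, B6=F, B7=S, B7=E, B8=T, B8=F (15 outcomes)
no size-1 subset reaches all 15 outcomes (best union: 10/15)
no size-2 subset reaches all 15 outcomes (best union: 13/15)
at size 3, {1, 2, 6} reaches all 15 outcomes; every lexicographically earlier size-3 subset fails
Answer: 1, 2, 6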